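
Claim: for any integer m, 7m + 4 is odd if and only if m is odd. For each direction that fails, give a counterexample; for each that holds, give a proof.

(→) Suppose 7m + 4 is odd. Since 7 is odd, 7m and m have the same parity, so 7m + 4 ≡ m + 4 (mod 2). As 4 is even, 7m + 4 is odd exactly when m is odd. Thus m is odd.

(←) Conversely, suppose m is odd; write m = 2j + 1. Then 7m + 4 = 7·(2j + 1) + 4 = 2·7j + 11, which is odd.

Equivalent; both directions hold.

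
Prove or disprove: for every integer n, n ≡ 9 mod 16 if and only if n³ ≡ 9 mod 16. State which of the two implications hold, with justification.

(→) Suppose n ≡ 9 mod 16. Write n = 16j + 9. Then (16j + 9)³ = 4096j³ + 6912j² + 3888j + 729 = 16(256j³ + 432j² + 243j + 45) + 9, so n³ ≡ 9 (mod 16).

(←) Conversely, suppose n³ ≡ 9 (mod 16). The only residue r in {0, …, 15} with r³ ≡ 9 (mod 16) is r = 9, so n ≡ 9 (mod 16).

The biconditional holds.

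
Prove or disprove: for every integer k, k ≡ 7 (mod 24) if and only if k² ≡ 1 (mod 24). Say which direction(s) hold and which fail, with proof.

Forward direction. Suppose k ≡ 7 (mod 24). Write k = 24j + 7. Then (24j + 7)² = 576j² + 336j + 49 = 24(24j² + 14j + 2) + 1, so k² ≡ 1 (mod 24).

Converse. This fails: take k = 1. Then 1² = 1 ≡ 1 (mod 24), yet 1 ≡ 1 (mod 24), not 7.

The forward direction holds; the converse fails.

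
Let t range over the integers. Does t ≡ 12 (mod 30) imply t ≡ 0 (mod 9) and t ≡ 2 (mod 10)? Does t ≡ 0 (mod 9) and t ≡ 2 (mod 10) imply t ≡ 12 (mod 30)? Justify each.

The forward direction fails; the converse holds.

(⟹) This fails: t = 42 gives 42 ≡ 12 (mod 30) but 42 ≡ 6 (mod 9), so the conjunction on the right does not hold.

(⟸) Conversely, if t ≡ 0 (mod 9) and t ≡ 2 (mod 10), then by the Chinese remainder theorem t ≡ 72 (mod 90). Since 72 ≡ 12 (mod 30) and 30 ∣ 90, we get t ≡ 12 (mod 30).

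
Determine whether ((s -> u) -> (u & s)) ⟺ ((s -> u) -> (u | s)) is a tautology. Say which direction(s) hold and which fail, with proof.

(⟹) Assume the antecedent. If u is true, (s -> u) -> (u | s) reduces to true regardless of the other variables. If u is false, the antecedent forces (u = F, s = T), and (s -> u) -> (u | s) holds there. Either way (s -> u) -> (u | s) holds.

(⟸) This fails. Under u = T, s = F, the left side is false but the right side is true.

(⇒) holds; (⇐) fails.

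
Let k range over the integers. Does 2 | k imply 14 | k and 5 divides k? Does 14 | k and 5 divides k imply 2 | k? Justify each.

Not equivalent: only (⇐) holds.

Forward direction. This fails: take k = 2. Certainly 2 ∣ 2, but 14 ∤ 2.

Converse. Suppose 14 ∣ k and 5 ∣ k. Any common multiple of 14 and 5 is a multiple of their lcm; here gcd(14, 5) = 1, so lcm(14, 5) = 14·5 = 70, so 70 ∣ k. Since 2 ∣ 70, it follows that 2 ∣ k.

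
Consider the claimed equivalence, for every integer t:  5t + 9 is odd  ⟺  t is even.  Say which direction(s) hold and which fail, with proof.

Both directions hold.

[⇒] Suppose 5t + 9 is odd. Since 5 is odd, 5t and t have the same parity, so 5t + 9 ≡ t + 9 (mod 2). As 9 is odd, 5t + 9 is odd exactly when t is even. Thus t is even.

[⇐] Conversely, suppose t is even; write t = 2j. Then 5t + 9 = 5·(2j) + 9 = 2·5j + 9, which is odd.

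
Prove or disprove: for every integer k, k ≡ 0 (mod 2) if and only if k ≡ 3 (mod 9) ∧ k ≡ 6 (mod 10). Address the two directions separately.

(⇒) This fails: k = 0 gives 0 ≡ 0 (mod 2) but 0 ≡ 0 (mod 9), so the conjunction on the right does not hold.

(⇐) Conversely, if k ≡ 3 (mod 9) and k ≡ 6 (mod 10), then by the Chinese remainder theorem k ≡ 66 (mod 90). Since 66 ≡ 0 (mod 2) and 2 ∣ 90, we get k ≡ 0 (mod 2).

Only the converse holds.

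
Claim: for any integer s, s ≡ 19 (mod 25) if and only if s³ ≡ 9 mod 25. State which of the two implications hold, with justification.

Both implications hold.

(⇒) Suppose s ≡ 19 (mod 25). Write s = 25j + 19. Then (25j + 19)³ = 15625j³ + 35625j² + 27075j + 6859 = 25(625j³ + 1425j² + 1083j + 274) + 9, so s³ ≡ 9 (mod 25).

(⇐) Conversely, suppose s³ ≡ 9 (mod 25). The only residue r in {0, …, 24} with r³ ≡ 9 (mod 25) is r = 19, so s ≡ 19 (mod 25).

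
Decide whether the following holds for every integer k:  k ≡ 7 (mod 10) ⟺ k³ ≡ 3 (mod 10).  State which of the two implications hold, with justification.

(⟹) Suppose k ≡ 7 (mod 10). Write k = 10j + 7. Then (10j + 7)³ = 1000j³ + 2100j² + 1470j + 343 = 10(100j³ + 210j² + 147j + 34) + 3, so k³ ≡ 3 (mod 10).

(⟸) For the converse, argue contrapositively. If k ≢ 7 (mod 10), then k is congruent to one of 0, 1, 2, 3, 4, 5, 6, 8, 9 modulo 10, and these give k³ ≡ 0, 1, 8, 7, 4, 5, 6, 2, 9 respectively — never 3.

Equivalent; both directions hold.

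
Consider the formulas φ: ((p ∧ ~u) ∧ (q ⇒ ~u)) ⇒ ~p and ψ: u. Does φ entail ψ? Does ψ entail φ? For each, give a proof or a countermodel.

(→) This fails. Under u = F, q = F, p = F, the left side is true but the right side is false.

(←) Assume the antecedent. If u is true, ((p ∧ ~u) ∧ (q ⇒ ~u)) ⇒ ~p reduces to true regardless of the other variables. If u is false, the antecedent cannot hold. Either way ((p ∧ ~u) ∧ (q ⇒ ~u)) ⇒ ~p holds.

The forward direction fails; the converse holds.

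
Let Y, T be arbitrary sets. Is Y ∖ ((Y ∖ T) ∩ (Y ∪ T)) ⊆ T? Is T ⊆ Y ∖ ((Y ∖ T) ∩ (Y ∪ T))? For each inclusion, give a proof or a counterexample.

(⊆) holds; (⊇) fails.

(⊆) Let x ∈ Y ∖ ((Y ∖ T) ∩ (Y ∪ T)). Then x ∈ Y ∩ T, from which x ∈ T.

(⊇) This inclusion fails. Take Y = ∅, T = {1}; then 1 ∈ T but 1 ∉ Y ∖ ((Y ∖ T) ∩ (Y ∪ T)).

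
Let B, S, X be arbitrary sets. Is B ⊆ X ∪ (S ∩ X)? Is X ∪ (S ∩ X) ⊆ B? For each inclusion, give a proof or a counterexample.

Forward inclusion. This inclusion fails. Take B = {1}, S = ∅, X = ∅; then 1 ∈ B but 1 ∉ X ∪ (S ∩ X).

Reverse inclusion. This inclusion fails. Take B = ∅, S = ∅, X = {1}; then 1 ∈ X ∪ (S ∩ X) but 1 ∉ B.

(⊆) fails and (⊇) fails.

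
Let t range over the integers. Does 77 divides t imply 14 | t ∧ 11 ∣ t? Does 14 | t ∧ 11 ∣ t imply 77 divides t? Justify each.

Only the converse holds.

(→) This fails: take t = 77. Certainly 77 ∣ 77, but 14 ∤ 77.

(←) Suppose 14 ∣ t and 11 ∣ t. Any common multiple of 14 and 11 is a multiple of their lcm; here gcd(14, 11) = 1, so lcm(14, 11) = 14·11 = 154, so 154 ∣ t. Since 77 ∣ 154, it follows that 77 ∣ t.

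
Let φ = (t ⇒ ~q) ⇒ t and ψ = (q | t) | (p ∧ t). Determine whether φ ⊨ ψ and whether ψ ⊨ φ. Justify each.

(⇒) Assume the antecedent. If q is true, (q | t) | (p ∧ t) reduces to true regardless of the other variables. If q is false, the antecedent forces (q = F, p = F, t = T) or (q = F, p = T, t = T), and (q | t) | (p ∧ t) holds there. Either way (q | t) | (p ∧ t) holds.

(⇐) This fails. Under q = T, p = F, t = F, the left side is false but the right side is true.

(⇒) holds; (⇐) fails.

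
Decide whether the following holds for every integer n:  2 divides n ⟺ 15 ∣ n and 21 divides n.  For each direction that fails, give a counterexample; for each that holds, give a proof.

(⇒) This fails: take n = 2. Certainly 2 ∣ 2, but 15 ∤ 2.

(⇐) This fails: take n = 105. Both 15 ∣ 105 and 21 ∣ 105, yet 105 is not a multiple of 2 (since 105 = 52·2 + 1), so 2 ∤ 105.

Neither implication holds.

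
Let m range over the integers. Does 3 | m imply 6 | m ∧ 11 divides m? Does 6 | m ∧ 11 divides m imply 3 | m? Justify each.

(⟸) Suppose 6 ∣ m and 11 ∣ m. Any common multiple of 6 and 11 is a multiple of their lcm; here gcd(6, 11) = 1, so lcm(6, 11) = 6·11 = 66, so 66 ∣ m. Since 3 ∣ 66, it follows that 3 ∣ m.

(⟹) This fails: take m = 3. Certainly 3 ∣ 3, but 6 ∤ 3.

Not equivalent: only (⇐) holds.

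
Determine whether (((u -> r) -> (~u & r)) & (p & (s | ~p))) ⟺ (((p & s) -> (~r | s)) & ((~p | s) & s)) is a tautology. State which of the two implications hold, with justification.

[⇒] Assume the antecedent. If s is true, the consequent reduces to true regardless of the other variables. If s is false, the antecedent cannot hold. Either way the consequent holds.

[⇐] This fails. Under s = T, r = F, p = F, u = F, the left side is false but the right side is true.

Only the forward implication holds.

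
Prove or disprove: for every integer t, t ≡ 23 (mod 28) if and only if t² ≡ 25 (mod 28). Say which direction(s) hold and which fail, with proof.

(→) Suppose t ≡ 23 (mod 28). Write t = 28j + 23. Then (28j + 23)² = 784j² + 1288j + 529 = 28(28j² + 46j + 18) + 25, so t² ≡ 25 (mod 28).

(←) This fails: take t = 5. Then 5² = 25 ≡ 25 (mod 28), yet 5 ≡ 5 (mod 28), not 23.

Only the forward direction holds.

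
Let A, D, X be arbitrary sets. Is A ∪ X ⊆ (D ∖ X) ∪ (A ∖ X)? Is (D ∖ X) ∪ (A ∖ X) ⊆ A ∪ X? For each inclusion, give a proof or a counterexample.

(⟹) This inclusion fails. Take A = ∅, D = ∅, X = {1}; then 1 ∈ A ∪ X but 1 ∉ (D ∖ X) ∪ (A ∖ X).

(⟸) This inclusion fails. Take A = ∅, D = {1}, X = ∅; then 1 ∈ (D ∖ X) ∪ (A ∖ X) but 1 ∉ A ∪ X.

(⊆) fails and (⊇) fails.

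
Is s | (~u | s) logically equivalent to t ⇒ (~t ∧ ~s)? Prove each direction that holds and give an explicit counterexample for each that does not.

(⇒) This fails. Under t = T, s = F, u = F, the left side is true but the right side is false.

(⇐) This fails. Under t = F, s = F, u = T, the left side is false but the right side is true.

Neither implication holds.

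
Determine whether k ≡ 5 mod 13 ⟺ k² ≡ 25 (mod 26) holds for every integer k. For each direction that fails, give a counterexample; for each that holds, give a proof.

Forward direction. This fails: take k = 18. Then 18 ≡ 5 (mod 13), but 18² = 324 ≡ 12 (mod 26), not 25.

Converse. This fails: take k = 21. Then 21² = 441 ≡ 25 (mod 26), yet 21 ≡ 8 (mod 13), not 5.

Neither direction holds.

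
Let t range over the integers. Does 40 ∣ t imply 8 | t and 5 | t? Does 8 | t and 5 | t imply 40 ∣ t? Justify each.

The biconditional holds.

(→) If 40 ∣ t, write t = 40q. Since 40 = 5·8, t = 8·(5q), so 8 ∣ t; and since 40 = 8·5, t = 5·(8q), so 5 ∣ t.

(←) Suppose 8 ∣ t and 5 ∣ t. Any common multiple of 8 and 5 is a multiple of their lcm; here gcd(8, 5) = 1, so lcm(8, 5) = 8·5 = 40, so 40 ∣ t.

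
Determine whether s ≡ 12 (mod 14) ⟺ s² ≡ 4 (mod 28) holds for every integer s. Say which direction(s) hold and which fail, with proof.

Only the forward direction holds.

(⟹) Suppose s ≡ 12 (mod 14). Working modulo 28, s ∈ {12, 26}; for each such r, r² ≡ 4 (mod 28).

(⟸) This fails: take s = 2. Then 2² = 4 ≡ 4 (mod 28), yet 2 ≡ 2 (mod 14), not 12.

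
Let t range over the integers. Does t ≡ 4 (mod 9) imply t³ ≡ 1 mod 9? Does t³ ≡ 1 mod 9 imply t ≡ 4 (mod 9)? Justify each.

(→) Suppose t ≡ 4 (mod 9). Write t = 9j + 4. Then (9j + 4)³ = 729j³ + 972j² + 432j + 64 = 9(81j³ + 108j² + 48j + 7) + 1, so t³ ≡ 1 (mod 9).

(←) This fails: take t = 1. Then 1³ = 1 ≡ 1 (mod 9), yet 1 ≡ 1 (mod 9), not 4.

Only the forward implication holds.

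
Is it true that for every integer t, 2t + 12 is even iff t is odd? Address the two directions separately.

(⇒) This fails: take t = 0. Then 2t + 12 = 12, which is even, yet t = 0 is even, not odd.

(⇐) Suppose t is odd. Since 2 is even, 2t is even for every t, so 2t + 12 has the same parity as 12, which is even. Hence 2t + 12 is even.

Not equivalent: only (⇐) holds.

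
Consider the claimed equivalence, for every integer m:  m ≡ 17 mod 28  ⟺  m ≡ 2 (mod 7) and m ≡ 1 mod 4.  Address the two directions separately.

[⇒] This fails: m = 17 gives 17 ≡ 17 (mod 28) but 17 ≡ 3 (mod 7), so the conjunction on the right does not hold.

[⇐] This fails: m = 9 satisfies both congruences on the right (9 ≡ 2 mod 7 and 9 ≡ 1 mod 4) yet 9 ≡ 9 (mod 28), not 17.

Neither implication holds.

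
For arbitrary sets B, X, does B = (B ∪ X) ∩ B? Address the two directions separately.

(⟸) Let x ∈ (B ∪ X) ∩ B. Then either x ∈ B and x ∉ X; or x ∈ B ∩ X. In each case x ∈ B, so (B ∪ X) ∩ B ⊆ B.

(⟹) Let x ∈ B. Then either x ∈ B and x ∉ X; or x ∈ B ∩ X. In each case x ∈ (B ∪ X) ∩ B, so B ⊆ (B ∪ X) ∩ B.

The two sets are equal.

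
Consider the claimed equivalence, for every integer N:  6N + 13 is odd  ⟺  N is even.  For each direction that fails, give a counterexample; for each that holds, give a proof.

(→) This fails: take N = 5. Then 6N + 13 = 43, which is odd, yet N = 5 is odd, not even.

(←) Suppose N is even. Since 6 is even, 6N is even for every N, so 6N + 13 has the same parity as 13, which is odd. Hence 6N + 13 is odd.

Only the converse holds.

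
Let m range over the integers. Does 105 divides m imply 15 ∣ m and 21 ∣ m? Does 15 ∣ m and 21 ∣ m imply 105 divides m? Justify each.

Both directions hold.

(→) If 105 ∣ m, write m = 105q. Since 105 = 7·15, m = 15·(7q), so 15 ∣ m; and since 105 = 5·21, m = 21·(5q), so 21 ∣ m.

(←) Suppose 15 ∣ m and 21 ∣ m. Any common multiple of 15 and 21 is a multiple of their lcm; here lcm(15, 21) = 15·21/gcd(15, 21) = 315/3 = 105, so 105 ∣ m.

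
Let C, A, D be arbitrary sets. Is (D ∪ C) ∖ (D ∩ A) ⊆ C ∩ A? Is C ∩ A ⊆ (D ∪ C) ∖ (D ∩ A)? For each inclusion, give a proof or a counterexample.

(⟹) This inclusion fails. Take C = {1}, A = ∅, D = ∅; then 1 ∈ (D ∪ C) ∖ (D ∩ A) but 1 ∉ C ∩ A.

(⟸) This inclusion fails. Take C = {1}, A = {1}, D = {1}; then 1 ∈ C ∩ A but 1 ∉ (D ∪ C) ∖ (D ∩ A).

Both inclusions fail.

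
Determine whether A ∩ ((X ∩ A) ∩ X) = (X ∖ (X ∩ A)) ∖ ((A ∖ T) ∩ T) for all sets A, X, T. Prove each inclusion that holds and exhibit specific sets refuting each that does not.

Neither inclusion holds.

(⊆) This inclusion fails. Take A = {1}, X = {1}, T = ∅; then 1 ∈ A ∩ ((X ∩ A) ∩ X) but 1 ∉ (X ∖ (X ∩ A)) ∖ ((A ∖ T) ∩ T).

(⊇) This inclusion fails. Take A = ∅, X = {1}, T = ∅; then 1 ∈ (X ∖ (X ∩ A)) ∖ ((A ∖ T) ∩ T) but 1 ∉ A ∩ ((X ∩ A) ∩ X).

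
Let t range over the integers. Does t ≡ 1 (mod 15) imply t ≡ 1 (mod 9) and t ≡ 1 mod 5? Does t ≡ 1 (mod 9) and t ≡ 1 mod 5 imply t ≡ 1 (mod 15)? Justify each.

Only the reverse direction holds.

(⟹) This fails: t = 16 gives 16 ≡ 1 (mod 15) but 16 ≡ 7 (mod 9), so the conjunction on the right does not hold.

(⟸) Conversely, if t ≡ 1 (mod 9) and t ≡ 1 (mod 5), then by the Chinese remainder theorem t ≡ 1 (mod 45). Since 1 ≡ 1 (mod 15) and 15 ∣ 45, we get t ≡ 1 (mod 15).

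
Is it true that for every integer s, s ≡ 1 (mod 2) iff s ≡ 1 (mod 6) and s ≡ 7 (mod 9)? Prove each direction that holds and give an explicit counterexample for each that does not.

The forward direction fails; the converse holds.

(⇒) This fails: s = 1 gives 1 ≡ 1 (mod 2) but 1 ≡ 1 (mod 9), so the conjunction on the right does not hold.

(⇐) Conversely, if s ≡ 1 (mod 6) and s ≡ 7 (mod 9), then by the Chinese remainder theorem s ≡ 7 (mod 18). Since 7 ≡ 1 (mod 2) and 2 ∣ 18, we get s ≡ 1 (mod 2).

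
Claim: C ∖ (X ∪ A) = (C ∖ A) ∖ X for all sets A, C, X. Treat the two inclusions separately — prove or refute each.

(⟸) Let x ∈ (C ∖ A) ∖ X. Then x ∈ C and x ∉ A, X, from which x ∈ C ∖ (X ∪ A).

(⟹) Let x ∈ C ∖ (X ∪ A). Then x ∈ C and x ∉ A, X, from which x ∈ (C ∖ A) ∖ X.

Both inclusions hold; the sets are equal.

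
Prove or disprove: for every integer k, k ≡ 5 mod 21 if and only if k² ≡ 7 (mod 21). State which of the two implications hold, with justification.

(⇒) fails and (⇐) fails.

(⇒) This fails: take k = 5. Then 5 ≡ 5 (mod 21), but 5² = 25 ≡ 4 (mod 21), not 7.

(⇐) This fails: take k = 7. Then 7² = 49 ≡ 7 (mod 21), yet 7 ≡ 7 (mod 21), not 5.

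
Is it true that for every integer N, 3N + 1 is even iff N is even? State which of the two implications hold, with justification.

[⇒] This fails: N = 3 gives 3N + 1 = 10, which is even, but 3 is odd, not even.

[⇐] This also fails: N = 2 is even, but 3N + 1 = 7 is odd, not even.

Both directions fail.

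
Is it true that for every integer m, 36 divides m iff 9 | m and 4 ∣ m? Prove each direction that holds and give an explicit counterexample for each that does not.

Forward direction. If 36 ∣ m, write m = 36q. Since 36 = 4·9, m = 9·(4q), so 9 ∣ m; and since 36 = 9·4, m = 4·(9q), so 4 ∣ m.

Converse. Suppose 9 ∣ m and 4 ∣ m. Any common multiple of 9 and 4 is a multiple of their lcm; here gcd(9, 4) = 1, so lcm(9, 4) = 9·4 = 36, so 36 ∣ m.

The biconditional holds.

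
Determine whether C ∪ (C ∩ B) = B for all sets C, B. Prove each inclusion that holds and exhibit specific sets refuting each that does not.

(⊆) fails and (⊇) fails.

Forward inclusion. This inclusion fails. Take C = {1}, B = ∅; then 1 ∈ C ∪ (C ∩ B) but 1 ∉ B.

Reverse inclusion. This inclusion fails. Take C = ∅, B = {1}; then 1 ∈ B but 1 ∉ C ∪ (C ∩ B).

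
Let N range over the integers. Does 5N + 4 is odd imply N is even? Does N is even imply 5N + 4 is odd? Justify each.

[⇒] This fails: N = 3 gives 5N + 4 = 19, which is odd, but 3 is odd, not even.

[⇐] This also fails: N = 0 is even, but 5N + 4 = 4 is even, not odd.

Neither direction holds.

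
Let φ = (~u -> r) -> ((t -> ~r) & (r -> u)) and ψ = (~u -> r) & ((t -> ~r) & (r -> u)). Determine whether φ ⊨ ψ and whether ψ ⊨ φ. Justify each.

(→) This fails. Under u = F, r = F, t = F, the left side is true but the right side is false.

(←) Assume the antecedent. If r is true, the antecedent forces (u = T, r = T, t = F), and the consequent holds there. If r is false, the consequent reduces to true regardless of the other variables. Either way the consequent holds.

Not equivalent: only (⇐) holds.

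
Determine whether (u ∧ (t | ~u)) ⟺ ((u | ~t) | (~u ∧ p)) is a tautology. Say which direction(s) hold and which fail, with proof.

[⇒] Assume the antecedent. If t is true, the antecedent forces (t = T, p = F, u = T) or (t = T, p = T, u = T), and (u | ~t) | (~u ∧ p) holds there. If t is false, the antecedent cannot hold. Either way (u | ~t) | (~u ∧ p) holds.

[⇐] This fails. Under t = F, p = F, u = F, the left side is false but the right side is true.

Only the forward implication holds.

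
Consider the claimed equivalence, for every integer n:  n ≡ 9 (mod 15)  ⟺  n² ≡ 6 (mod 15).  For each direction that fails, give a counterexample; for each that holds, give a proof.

The forward direction holds; the converse fails.

(⇒) Suppose n ≡ 9 (mod 15). Write n = 15j + 9. Then (15j + 9)² = 225j² + 270j + 81 = 15(15j² + 18j + 5) + 6, so n² ≡ 6 (mod 15).

(⇐) This fails: take n = 6. Then 6² = 36 ≡ 6 (mod 15), yet 6 ≡ 6 (mod 15), not 9.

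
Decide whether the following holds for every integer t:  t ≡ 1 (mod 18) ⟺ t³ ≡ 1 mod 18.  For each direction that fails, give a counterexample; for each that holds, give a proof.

(→) Suppose t ≡ 1 (mod 18). Write t = 18j + 1. Then (18j + 1)³ = 5832j³ + 972j² + 54j + 1 = 18(324j³ + 54j² + 3j) + 1, so t³ ≡ 1 (mod 18).

(←) This fails: take t = 7. Then 7³ = 343 ≡ 1 (mod 18), yet 7 ≡ 7 (mod 18), not 1.

Only the forward implication holds.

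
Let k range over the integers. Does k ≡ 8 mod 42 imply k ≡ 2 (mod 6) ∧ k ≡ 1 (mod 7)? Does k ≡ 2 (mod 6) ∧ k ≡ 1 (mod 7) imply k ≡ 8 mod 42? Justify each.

[⇒] Suppose k ≡ 8 (mod 42); write k = 42j + 8. Since 6 ∣ 42, reducing mod 6 gives k ≡ 8 ≡ 2 (mod 6); since 7 ∣ 42, reducing mod 7 gives k ≡ 8 ≡ 1 (mod 7).

[⇐] Conversely, if k ≡ 2 (mod 6) and k ≡ 1 (mod 7), then by the Chinese remainder theorem k ≡ 8 (mod 42). This is exactly k ≡ 8 (mod 42).

Both directions hold.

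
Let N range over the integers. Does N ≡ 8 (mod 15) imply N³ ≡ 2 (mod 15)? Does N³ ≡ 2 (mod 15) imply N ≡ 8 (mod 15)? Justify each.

[⇒] Suppose N ≡ 8 (mod 15). Write N = 15j + 8. Then (15j + 8)³ = 3375j³ + 5400j² + 2880j + 512 = 15(225j³ + 360j² + 192j + 34) + 2, so N³ ≡ 2 (mod 15).

[⇐] Conversely, suppose N³ ≡ 2 (mod 15). The only residue r in {0, …, 14} with r³ ≡ 2 (mod 15) is r = 8, so N ≡ 8 (mod 15).

Both directions hold.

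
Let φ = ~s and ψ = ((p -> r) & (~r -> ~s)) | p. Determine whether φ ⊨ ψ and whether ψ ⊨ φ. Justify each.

The forward direction holds; the converse fails.

(⇒) Assume the antecedent. If s is true, the antecedent cannot hold. If s is false, ((p -> r) & (~r -> ~s)) | p reduces to true regardless of the other variables. Either way ((p -> r) & (~r -> ~s)) | p holds.

(⇐) This fails. Under s = T, r = T, p = F, the left side is false but the right side is true.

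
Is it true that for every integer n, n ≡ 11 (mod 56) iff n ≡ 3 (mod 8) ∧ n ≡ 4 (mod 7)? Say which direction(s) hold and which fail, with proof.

(⇐) If n ≡ 3 (mod 8) and n ≡ 4 (mod 7), then by the Chinese remainder theorem n ≡ 11 (mod 56). This is exactly n ≡ 11 (mod 56).

(⇒) Suppose n ≡ 11 (mod 56); write n = 56j + 11. Since 8 ∣ 56, reducing mod 8 gives n ≡ 11 ≡ 3 (mod 8); since 7 ∣ 56, reducing mod 7 gives n ≡ 11 ≡ 4 (mod 7).

The biconditional holds.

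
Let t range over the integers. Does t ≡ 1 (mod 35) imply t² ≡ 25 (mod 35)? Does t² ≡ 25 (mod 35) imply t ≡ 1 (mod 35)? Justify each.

(→) This fails: take t = 1. Then 1 ≡ 1 (mod 35), but 1² = 1 ≡ 1 (mod 35), not 25.

(←) This fails: take t = 5. Then 5² = 25 ≡ 25 (mod 35), yet 5 ≡ 5 (mod 35), not 1.

Neither implication holds.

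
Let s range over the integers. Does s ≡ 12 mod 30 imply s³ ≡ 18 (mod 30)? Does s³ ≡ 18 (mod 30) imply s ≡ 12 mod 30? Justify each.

(⟹) Suppose s ≡ 12 mod 30. Write s = 30j + 12. Then (30j + 12)³ = 27000j³ + 32400j² + 12960j + 1728 = 30(900j³ + 1080j² + 432j + 57) + 18, so s³ ≡ 18 (mod 30).

(⟸) Conversely, suppose s³ ≡ 18 (mod 30). The only residue r in {0, …, 29} with r³ ≡ 18 (mod 30) is r = 12, so s ≡ 12 (mod 30).

Both implications hold.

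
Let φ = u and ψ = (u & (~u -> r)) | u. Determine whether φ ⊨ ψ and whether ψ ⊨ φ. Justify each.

Equivalent; both directions hold.

(←) Assume the antecedent. If r is true, the antecedent forces (r = T, u = T), and u holds there. If r is false, the antecedent forces (r = F, u = T), and u holds there. Either way u holds.

(→) Assume the antecedent. If r is true, the antecedent forces (r = T, u = T), and (u & (~u -> r)) | u holds there. If r is false, the antecedent forces (r = F, u = T), and (u & (~u -> r)) | u holds there. Either way (u & (~u -> r)) | u holds.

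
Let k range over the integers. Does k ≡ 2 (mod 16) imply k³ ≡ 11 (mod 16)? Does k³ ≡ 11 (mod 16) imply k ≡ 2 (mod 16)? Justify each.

(⇒) fails and (⇐) fails.

Forward direction. This fails: take k = 2. Then 2 ≡ 2 (mod 16), but 2³ = 8 ≡ 8 (mod 16), not 11.

Converse. This fails: take k = 3. Then 3³ = 27 ≡ 11 (mod 16), yet 3 ≡ 3 (mod 16), not 2.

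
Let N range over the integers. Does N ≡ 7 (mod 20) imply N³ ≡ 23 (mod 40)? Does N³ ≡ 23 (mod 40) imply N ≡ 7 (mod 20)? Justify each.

Converse. The residues r modulo 40 with r³ ≡ 23 (mod 40) are exactly {7}, and each is ≡ 7 (mod 20).

Forward direction. This fails: take N = 27. Then 27 ≡ 7 (mod 20), but 27³ = 19683 ≡ 3 (mod 40), not 23.

The forward direction fails; the converse holds.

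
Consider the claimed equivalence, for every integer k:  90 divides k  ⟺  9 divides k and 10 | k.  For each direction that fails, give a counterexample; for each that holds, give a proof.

(⟹) If 90 ∣ k, write k = 90q. Since 90 = 10·9, k = 9·(10q), so 9 ∣ k; and since 90 = 9·10, k = 10·(9q), so 10 ∣ k.

(⟸) Suppose 9 ∣ k and 10 ∣ k. Any common multiple of 9 and 10 is a multiple of their lcm; here gcd(9, 10) = 1, so lcm(9, 10) = 9·10 = 90, so 90 ∣ k.

The biconditional holds.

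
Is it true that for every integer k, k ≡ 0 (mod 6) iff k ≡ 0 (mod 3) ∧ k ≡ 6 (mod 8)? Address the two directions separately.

[⇒] This fails: k = 0 gives 0 ≡ 0 (mod 6) but 0 ≡ 0 (mod 8), so the conjunction on the right does not hold.

[⇐] Conversely, if k ≡ 0 (mod 3) and k ≡ 6 (mod 8), then by the Chinese remainder theorem k ≡ 6 (mod 24). Since 6 ≡ 0 (mod 6) and 6 ∣ 24, we get k ≡ 0 (mod 6).

Not equivalent: only (⇐) holds.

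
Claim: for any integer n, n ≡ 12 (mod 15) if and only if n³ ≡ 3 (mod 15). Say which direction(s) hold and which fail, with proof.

(⇒) Suppose n ≡ 12 (mod 15). Write n = 15j + 12. Then (15j + 12)³ = 3375j³ + 8100j² + 6480j + 1728 = 15(225j³ + 540j² + 432j + 115) + 3, so n³ ≡ 3 (mod 15).

(⇐) Conversely, suppose n³ ≡ 3 (mod 15). The only residue r in {0, …, 14} with r³ ≡ 3 (mod 15) is r = 12, so n ≡ 12 (mod 15).

Both directions hold; the statement is true.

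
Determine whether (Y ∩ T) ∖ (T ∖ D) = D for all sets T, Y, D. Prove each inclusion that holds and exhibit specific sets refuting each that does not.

(⊇) This inclusion fails. Take T = ∅, Y = ∅, D = {1}; then 1 ∈ D but 1 ∉ (Y ∩ T) ∖ (T ∖ D).

(⊆) Let x ∈ (Y ∩ T) ∖ (T ∖ D). Then x ∈ T ∩ Y ∩ D, from which x ∈ D.

Only the forward inclusion holds.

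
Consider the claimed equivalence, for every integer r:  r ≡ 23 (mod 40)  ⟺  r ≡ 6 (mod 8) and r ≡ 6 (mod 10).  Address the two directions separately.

(⇒) fails and (⇐) fails.

(→) This fails: r = 23 gives 23 ≡ 23 (mod 40) but 23 ≡ 7 (mod 8), so the conjunction on the right does not hold.

(←) This fails: r = 6 satisfies both congruences on the right (6 ≡ 6 mod 8 and 6 ≡ 6 mod 10) yet 6 ≡ 6 (mod 40), not 23.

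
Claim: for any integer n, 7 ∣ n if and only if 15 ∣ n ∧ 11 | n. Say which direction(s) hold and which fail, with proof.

Neither implication holds.

Forward direction. This fails: take n = 7. Certainly 7 ∣ 7, but 15 ∤ 7.

Converse. This fails: take n = 165. Both 15 ∣ 165 and 11 ∣ 165, yet 165 is not a multiple of 7 (since 165 = 23·7 + 4), so 7 ∤ 165.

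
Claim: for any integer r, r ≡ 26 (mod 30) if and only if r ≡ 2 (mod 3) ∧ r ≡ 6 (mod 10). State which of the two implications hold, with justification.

(⟹) Suppose r ≡ 26 (mod 30); write r = 30j + 26. Since 3 ∣ 30, reducing mod 3 gives r ≡ 26 ≡ 2 (mod 3); since 10 ∣ 30, reducing mod 10 gives r ≡ 26 ≡ 6 (mod 10).

(⟸) Conversely, if r ≡ 2 (mod 3) and r ≡ 6 (mod 10), then by the Chinese remainder theorem r ≡ 26 (mod 30). This is exactly r ≡ 26 (mod 30).

Equivalent; both directions hold.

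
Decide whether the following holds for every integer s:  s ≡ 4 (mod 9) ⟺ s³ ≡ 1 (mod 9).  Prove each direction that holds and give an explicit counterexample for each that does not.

The forward direction holds; the converse fails.

(→) Suppose s ≡ 4 (mod 9). Write s = 9j + 4. Then (9j + 4)³ = 729j³ + 972j² + 432j + 64 = 9(81j³ + 108j² + 48j + 7) + 1, so s³ ≡ 1 (mod 9).

(←) This fails: take s = 1. Then 1³ = 1 ≡ 1 (mod 9), yet 1 ≡ 1 (mod 9), not 4.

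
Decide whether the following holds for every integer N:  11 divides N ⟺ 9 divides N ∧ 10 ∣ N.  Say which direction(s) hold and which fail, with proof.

Neither implication holds.

(→) This fails: take N = 11. Certainly 11 ∣ 11, but 9 ∤ 11.

(←) This fails: take N = 90. Both 9 ∣ 90 and 10 ∣ 90, yet 90 is not a multiple of 11 (since 90 = 8·11 + 2), so 11 ∤ 90.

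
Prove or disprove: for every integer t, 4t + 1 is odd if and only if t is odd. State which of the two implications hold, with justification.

Forward direction. This fails: take t = 4. Then 4t + 1 = 17, which is odd, yet t = 4 is even, not odd.

Converse. Suppose t is odd. Since 4 is even, 4t is even for every t, so 4t + 1 has the same parity as 1, which is odd. Hence 4t + 1 is odd.

Only the converse holds.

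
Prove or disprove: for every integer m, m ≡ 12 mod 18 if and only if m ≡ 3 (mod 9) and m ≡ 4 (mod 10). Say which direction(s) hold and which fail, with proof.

Only the reverse direction holds.

[⇒] This fails: m = 66 gives 66 ≡ 12 (mod 18) but 66 ≡ 6 (mod 10), so the conjunction on the right does not hold.

[⇐] Conversely, if m ≡ 3 (mod 9) and m ≡ 4 (mod 10), then by the Chinese remainder theorem m ≡ 84 (mod 90). Since 84 ≡ 12 (mod 18) and 18 ∣ 90, we get m ≡ 12 (mod 18).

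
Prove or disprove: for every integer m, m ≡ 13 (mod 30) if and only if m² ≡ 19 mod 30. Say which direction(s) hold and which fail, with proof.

[⇒] Suppose m ≡ 13 (mod 30). Write m = 30j + 13. Then (30j + 13)² = 900j² + 780j + 169 = 30(30j² + 26j + 5) + 19, so m² ≡ 19 (mod 30).

[⇐] This fails: take m = 7. Then 7² = 49 ≡ 19 (mod 30), yet 7 ≡ 7 (mod 30), not 13.

Only the forward direction holds.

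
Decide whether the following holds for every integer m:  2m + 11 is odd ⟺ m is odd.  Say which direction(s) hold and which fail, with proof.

(⟹) This fails: take m = 4. Then 2m + 11 = 19, which is odd, yet m = 4 is even, not odd.

(⟸) Suppose m is odd. Since 2 is even, 2m is even for every m, so 2m + 11 has the same parity as 11, which is odd. Hence 2m + 11 is odd.

Only the reverse direction holds.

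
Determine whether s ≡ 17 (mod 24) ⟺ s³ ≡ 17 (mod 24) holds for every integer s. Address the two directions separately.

[⇒] Suppose s ≡ 17 (mod 24). Write s = 24j + 17. Then (24j + 17)³ = 13824j³ + 29376j² + 20808j + 4913 = 24(576j³ + 1224j² + 867j + 204) + 17, so s³ ≡ 17 (mod 24).

[⇐] Conversely, suppose s³ ≡ 17 (mod 24). The only residue r in {0, …, 23} with r³ ≡ 17 (mod 24) is r = 17, so s ≡ 17 (mod 24).

Both directions hold; the statement is true.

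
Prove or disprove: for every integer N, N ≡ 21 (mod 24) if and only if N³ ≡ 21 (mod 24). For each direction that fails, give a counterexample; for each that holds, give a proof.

(⇒) Suppose N ≡ 21 (mod 24). Write N = 24j + 21. Then (24j + 21)³ = 13824j³ + 36288j² + 31752j + 9261 = 24(576j³ + 1512j² + 1323j + 385) + 21, so N³ ≡ 21 (mod 24).

(⇐) Conversely, suppose N³ ≡ 21 (mod 24). The only residue r in {0, …, 23} with r³ ≡ 21 (mod 24) is r = 21, so N ≡ 21 (mod 24).

Equivalent; both directions hold.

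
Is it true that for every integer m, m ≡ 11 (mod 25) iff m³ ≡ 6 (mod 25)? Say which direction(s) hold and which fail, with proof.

[⇒] Suppose m ≡ 11 (mod 25). Write m = 25j + 11. Then (25j + 11)³ = 15625j³ + 20625j² + 9075j + 1331 = 25(625j³ + 825j² + 363j + 53) + 6, so m³ ≡ 6 (mod 25).

[⇐] Conversely, suppose m³ ≡ 6 (mod 25). The only residue r in {0, …, 24} with r³ ≡ 6 (mod 25) is r = 11, so m ≡ 11 (mod 25).

Both implications hold.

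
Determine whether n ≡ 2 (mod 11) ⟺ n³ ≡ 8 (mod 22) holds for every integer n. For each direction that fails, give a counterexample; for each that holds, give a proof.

Only the reverse direction holds.

[⇐] The residues r modulo 22 with r³ ≡ 8 (mod 22) are exactly {2}, and each is ≡ 2 (mod 11).

[⇒] This fails: take n = 13. Then 13 ≡ 2 (mod 11), but 13³ = 2197 ≡ 19 (mod 22), not 8.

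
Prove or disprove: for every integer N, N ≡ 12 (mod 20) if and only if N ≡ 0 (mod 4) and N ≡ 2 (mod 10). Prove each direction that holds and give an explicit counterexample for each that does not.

The biconditional holds.

(⇒) Suppose N ≡ 12 (mod 20); write N = 20j + 12. Since 4 ∣ 20, reducing mod 4 gives N ≡ 12 ≡ 0 (mod 4); since 10 ∣ 20, reducing mod 10 gives N ≡ 12 ≡ 2 (mod 10).

(⇐) Conversely, if N ≡ 0 (mod 4) and N ≡ 2 (mod 10), then by the Chinese remainder theorem N ≡ 12 (mod 20). This is exactly N ≡ 12 (mod 20).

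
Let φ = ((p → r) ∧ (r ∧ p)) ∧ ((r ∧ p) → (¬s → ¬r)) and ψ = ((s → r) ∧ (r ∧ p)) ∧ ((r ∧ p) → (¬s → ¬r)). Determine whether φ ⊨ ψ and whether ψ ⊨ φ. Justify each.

The biconditional holds.

(→) Assume the antecedent. If r is true, the antecedent forces (r = T, p = T, s = T), and the consequent holds there. If r is false, the antecedent cannot hold. Either way the consequent holds.

(←) Assume the antecedent. If r is true, the antecedent forces (r = T, p = T, s = T), and the consequent holds there. If r is false, the antecedent cannot hold. Either way the consequent holds.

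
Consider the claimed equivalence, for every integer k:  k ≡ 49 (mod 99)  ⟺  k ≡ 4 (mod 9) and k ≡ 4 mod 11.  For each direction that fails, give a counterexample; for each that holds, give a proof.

Both directions fail.

(⟹) This fails: k = 49 gives 49 ≡ 49 (mod 99) but 49 ≡ 5 (mod 11), so the conjunction on the right does not hold.

(⟸) This fails: k = 4 satisfies both congruences on the right (4 ≡ 4 mod 9 and 4 ≡ 4 mod 11) yet 4 ≡ 4 (mod 99), not 49.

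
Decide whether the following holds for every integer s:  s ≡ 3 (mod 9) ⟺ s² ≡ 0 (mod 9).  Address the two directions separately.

Only the forward direction holds.

(→) Suppose s ≡ 3 (mod 9). Write s = 9j + 3. Then (9j + 3)² = 81j² + 54j + 9 = 9(9j² + 6j + 1) + 0, so s² ≡ 0 (mod 9).

(←) This fails: take s = 0. Then 0² = 0 ≡ 0 (mod 9), yet 0 ≡ 0 (mod 9), not 3.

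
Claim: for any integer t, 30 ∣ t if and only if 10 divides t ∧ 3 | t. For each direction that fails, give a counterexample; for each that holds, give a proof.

(⇒) If 30 ∣ t, write t = 30q. Since 30 = 3·10, t = 10·(3q), so 10 ∣ t; and since 30 = 10·3, t = 3·(10q), so 3 ∣ t.

(⇐) Suppose 10 ∣ t and 3 ∣ t. Any common multiple of 10 and 3 is a multiple of their lcm; here gcd(10, 3) = 1, so lcm(10, 3) = 10·3 = 30, so 30 ∣ t.

Both directions hold.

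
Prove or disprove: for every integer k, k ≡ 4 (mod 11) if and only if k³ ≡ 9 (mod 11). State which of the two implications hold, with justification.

Both directions hold.

Forward direction. Suppose k ≡ 4 (mod 11). Write k = 11j + 4. Then (11j + 4)³ = 1331j³ + 1452j² + 528j + 64 = 11(121j³ + 132j² + 48j + 5) + 9, so k³ ≡ 9 (mod 11).

Converse. For the converse, argue contrapositively. If k ≢ 4 (mod 11), then k is congruent to one of 0, 1, 2, 3, 5, 6, 7, 8, 9, 10 modulo 11, and these give k³ ≡ 0, 1, 8, 5, 4, 7, 2, 6, 3, 10 respectively — never 9.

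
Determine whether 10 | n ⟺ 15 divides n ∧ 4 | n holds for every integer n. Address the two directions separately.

(⟸) Suppose 15 ∣ n and 4 ∣ n. Any common multiple of 15 and 4 is a multiple of their lcm; here gcd(15, 4) = 1, so lcm(15, 4) = 15·4 = 60, so 60 ∣ n. Since 10 ∣ 60, it follows that 10 ∣ n.

(⟹) This fails: take n = 10. Certainly 10 ∣ 10, but 15 ∤ 10.

Only the converse holds.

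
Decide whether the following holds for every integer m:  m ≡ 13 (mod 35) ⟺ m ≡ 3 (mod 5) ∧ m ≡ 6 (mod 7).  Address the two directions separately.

Equivalent; both directions hold.

Forward direction. Suppose m ≡ 13 (mod 35); write m = 35j + 13. Since 5 ∣ 35, reducing mod 5 gives m ≡ 13 ≡ 3 (mod 5); since 7 ∣ 35, reducing mod 7 gives m ≡ 13 ≡ 6 (mod 7).

Converse. If m ≡ 3 (mod 5) and m ≡ 6 (mod 7), then by the Chinese remainder theorem m ≡ 13 (mod 35). This is exactly m ≡ 13 (mod 35).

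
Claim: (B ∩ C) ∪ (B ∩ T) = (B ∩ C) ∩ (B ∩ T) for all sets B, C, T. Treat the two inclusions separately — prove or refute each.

Forward inclusion. This inclusion fails. Take B = {1}, C = {1}, T = ∅; then 1 ∈ (B ∩ C) ∪ (B ∩ T) but 1 ∉ (B ∩ C) ∩ (B ∩ T).

Reverse inclusion. Let x ∈ (B ∩ C) ∩ (B ∩ T). Then x ∈ B ∩ C ∩ T, from which x ∈ (B ∩ C) ∪ (B ∩ T).

Only the reverse inclusion holds.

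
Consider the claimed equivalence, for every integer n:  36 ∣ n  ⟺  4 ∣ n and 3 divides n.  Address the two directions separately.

(⟸) This fails: take n = 12. Both 4 ∣ 12 and 3 ∣ 12, yet 12 is not a multiple of 36 (since 12 = 0·36 + 12), so 36 ∤ 12.

(⟹) If 36 ∣ n, write n = 36q. Since 36 = 9·4, n = 4·(9q), so 4 ∣ n; and since 36 = 12·3, n = 3·(12q), so 3 ∣ n.

(⇒) holds; (⇐) fails.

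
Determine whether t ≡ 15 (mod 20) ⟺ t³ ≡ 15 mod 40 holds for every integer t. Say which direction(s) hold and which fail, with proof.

The forward direction fails; the converse holds.

(⇒) This fails: take t = 35. Then 35 ≡ 15 (mod 20), but 35³ = 42875 ≡ 35 (mod 40), not 15.

(⇐) Conversely, the residues r modulo 40 with r³ ≡ 15 (mod 40) are exactly {15}, and each is ≡ 15 (mod 20).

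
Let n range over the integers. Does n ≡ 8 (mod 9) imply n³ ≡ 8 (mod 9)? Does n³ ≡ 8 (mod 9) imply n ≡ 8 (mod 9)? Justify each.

[⇒] Suppose n ≡ 8 (mod 9). Write n = 9j + 8. Then (9j + 8)³ = 729j³ + 1944j² + 1728j + 512 = 9(81j³ + 216j² + 192j + 56) + 8, so n³ ≡ 8 (mod 9).

[⇐] This fails: take n = 2. Then 2³ = 8 ≡ 8 (mod 9), yet 2 ≡ 2 (mod 9), not 8.

Not equivalent: only (⇒) holds.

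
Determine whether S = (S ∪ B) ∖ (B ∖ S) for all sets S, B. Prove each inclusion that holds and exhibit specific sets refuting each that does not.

Forward inclusion. Let x ∈ S. Then either x ∈ S and x ∉ B; or x ∈ S ∩ B. In each case x ∈ (S ∪ B) ∖ (B ∖ S), so S ⊆ (S ∪ B) ∖ (B ∖ S).

Reverse inclusion. Let x ∈ (S ∪ B) ∖ (B ∖ S). Then either x ∈ S and x ∉ B; or x ∈ S ∩ B. In each case x ∈ S, so (S ∪ B) ∖ (B ∖ S) ⊆ S.

Both inclusions hold.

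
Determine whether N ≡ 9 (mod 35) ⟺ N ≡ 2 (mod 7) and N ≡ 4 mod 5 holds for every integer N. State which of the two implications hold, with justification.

[⇒] Suppose N ≡ 9 (mod 35); write N = 35j + 9. Since 7 ∣ 35, reducing mod 7 gives N ≡ 9 ≡ 2 (mod 7); since 5 ∣ 35, reducing mod 5 gives N ≡ 9 ≡ 4 (mod 5).

[⇐] Conversely, if N ≡ 2 (mod 7) and N ≡ 4 (mod 5), then by the Chinese remainder theorem N ≡ 9 (mod 35). This is exactly N ≡ 9 (mod 35).

Equivalent; both directions hold.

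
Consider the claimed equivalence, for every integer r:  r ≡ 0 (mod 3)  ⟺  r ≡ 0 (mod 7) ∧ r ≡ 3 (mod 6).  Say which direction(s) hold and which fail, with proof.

(→) This fails: r = 0 gives 0 ≡ 0 (mod 3) but 0 ≡ 0 (mod 6), so the conjunction on the right does not hold.

(←) Conversely, if r ≡ 0 (mod 7) and r ≡ 3 (mod 6), then by the Chinese remainder theorem r ≡ 21 (mod 42). Since 21 ≡ 0 (mod 3) and 3 ∣ 42, we get r ≡ 0 (mod 3).

Only the reverse direction holds.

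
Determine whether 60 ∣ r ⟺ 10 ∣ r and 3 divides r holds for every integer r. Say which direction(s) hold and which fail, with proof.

Not equivalent: only (⇒) holds.

(←) This fails: take r = 30. Both 10 ∣ 30 and 3 ∣ 30, yet 30 is not a multiple of 60 (since 30 = 0·60 + 30), so 60 ∤ 30.

(→) If 60 ∣ r, write r = 60q. Since 60 = 6·10, r = 10·(6q), so 10 ∣ r; and since 60 = 20·3, r = 3·(20q), so 3 ∣ r.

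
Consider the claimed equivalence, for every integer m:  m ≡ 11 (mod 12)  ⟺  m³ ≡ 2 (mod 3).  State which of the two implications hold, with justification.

Not equivalent: only (⇒) holds.

(→) Suppose m ≡ 11 (mod 12). Then m³ ≡ 11³ = 1331 (mod 12), and since 3 ∣ 12, also m³ ≡ 2 (mod 3).

(←) This fails: take m = 2. Then 2³ = 8 ≡ 2 (mod 3), yet 2 ≡ 2 (mod 12), not 11.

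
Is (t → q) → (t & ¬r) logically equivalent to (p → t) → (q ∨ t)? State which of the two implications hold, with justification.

Not equivalent: only (⇒) holds.

(→) Assume the antecedent. If t is true, (p → t) → (q ∨ t) reduces to true regardless of the other variables. If t is false, the antecedent cannot hold. Either way (p → t) → (q ∨ t) holds.

(←) This fails. Under t = F, r = F, q = T, p = F, the left side is false but the right side is true.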